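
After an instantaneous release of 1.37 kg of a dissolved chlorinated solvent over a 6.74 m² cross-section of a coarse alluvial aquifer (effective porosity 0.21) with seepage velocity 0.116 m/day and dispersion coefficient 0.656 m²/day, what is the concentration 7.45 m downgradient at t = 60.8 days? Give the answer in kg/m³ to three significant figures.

0.0432 kg/m³

For an instantaneous plane source, C(x,t) = M/(n_e·A·√(4πDt)) · exp(−(x−vt)²/(4Dt)), with n_e·A the pore (flow) area.
Plume center vt = 0.116 × 60.8 = 7.0528 m, so the well at 7.45 m is 0.3972 m downgradient of the peak.
√(4πDt) = 22.39 m, giving peak height M/(n_e·A·√(4πDt)) = 1.37/(0.21 × 6.74 × 22.39) = 0.04323 kg/m³.
(x−vt)²/(4Dt) = (0.3972)²/(4 × 0.656 × 60.8) = 0.0009889; exp(−0.0009889) = 0.9990.
C = 0.04323 × 0.9990 = 0.0432 kg/m³.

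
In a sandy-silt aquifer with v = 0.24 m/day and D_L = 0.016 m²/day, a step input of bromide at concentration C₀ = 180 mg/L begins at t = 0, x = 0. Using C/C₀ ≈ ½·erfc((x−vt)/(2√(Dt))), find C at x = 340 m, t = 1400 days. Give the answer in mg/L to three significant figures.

For a continuous step input, C/C₀ ≈ ½·erfc((x−vt)/(2√(Dt))).
vt = 0.24 × 1400 = 336 m and 2√(Dt) = 2√(0.016 × 1400) = 9.466 m.
Argument (x−vt)/(2√(Dt)) = (340 − 336)/9.466 = 0.4226; ½·erfc(0.4226) = 0.2750.
C = 180 × 0.2750 = 49.5 mg/L.

49.5 mg/L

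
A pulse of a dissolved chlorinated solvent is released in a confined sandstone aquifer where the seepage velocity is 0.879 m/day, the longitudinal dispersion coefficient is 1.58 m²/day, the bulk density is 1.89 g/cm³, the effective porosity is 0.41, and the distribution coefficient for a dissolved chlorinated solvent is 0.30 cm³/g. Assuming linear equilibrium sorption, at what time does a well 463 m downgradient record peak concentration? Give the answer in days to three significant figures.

Retardation factor R = 1 + ρ_b·K_d/n = 1 + 1.89 × 0.30/0.41 = 2.383.
Sorption retards both mechanisms: v_R = v/R = 0.3689 m/day, D_R = D/R = 0.6630 m²/day.
Peak time from v_R²t² + 2D_R t − x² = 0: t = (√(D_R² + v_R²x²) − D_R)/v_R².
√(D_R² + v_R²x²) = √(0.6630² + 0.3689² × 463²) = 170.8; v_R² = 0.1361.
t = (170.8 − 0.6630)/0.1361 = 1250 days.

1250 days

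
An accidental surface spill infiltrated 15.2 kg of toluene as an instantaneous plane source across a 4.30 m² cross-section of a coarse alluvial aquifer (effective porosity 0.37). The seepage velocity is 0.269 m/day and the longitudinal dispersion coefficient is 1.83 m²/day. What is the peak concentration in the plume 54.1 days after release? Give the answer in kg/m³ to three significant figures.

0.271 kg/m³

The peak of an instantaneous 1D plume sits at x = vt; there the Gaussian factor is 1 and C_max = M/(n_e·A·√(4πDt)), where n_e·A is the pore area the mass is dissolved in.
√(4πDt) = √(4π × 1.83 × 54.1) = 35.27 m, so C_max = 15.2/(0.37 × 4.30 × 35.27) = 0.271 kg/m³.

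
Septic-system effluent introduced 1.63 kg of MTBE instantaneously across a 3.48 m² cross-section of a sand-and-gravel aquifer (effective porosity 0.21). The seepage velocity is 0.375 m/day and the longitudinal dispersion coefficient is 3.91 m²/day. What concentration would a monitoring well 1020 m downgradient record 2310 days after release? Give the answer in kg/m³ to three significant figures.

For an instantaneous plane source, C(x,t) = M/(n_e·A·√(4πDt)) · exp(−(x−vt)²/(4Dt)), with n_e·A the pore (flow) area.
Plume center vt = 0.375 × 2310 = 866.25 m, so the well at 1020 m is 153.75 m downgradient of the peak.
√(4πDt) = 336.9 m, giving peak height M/(n_e·A·√(4πDt)) = 1.63/(0.21 × 3.48 × 336.9) = 0.006620 kg/m³.
(x−vt)²/(4Dt) = (153.75)²/(4 × 3.91 × 2310) = 0.6543; exp(−0.6543) = 0.5198.
C = 0.006620 × 0.5198 = 0.00344 kg/m³.

0.00344 kg/m³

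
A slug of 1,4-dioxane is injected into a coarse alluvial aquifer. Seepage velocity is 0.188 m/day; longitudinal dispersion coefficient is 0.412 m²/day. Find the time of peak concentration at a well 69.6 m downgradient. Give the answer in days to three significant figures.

For the 1D instantaneous-source solution, setting ∂C/∂t = 0 at fixed x gives v²t² + 2Dt − x² = 0, so t = (√(D² + v²x²) − D)/v².
√(D² + v²x²) = √(0.412² + 0.188² × 69.6²) = 13.09; v² = 0.035344.
t = (13.09 − 0.412)/0.035344 = 359 days (vs. the pure-advection estimate x/v = 370 d).

359 days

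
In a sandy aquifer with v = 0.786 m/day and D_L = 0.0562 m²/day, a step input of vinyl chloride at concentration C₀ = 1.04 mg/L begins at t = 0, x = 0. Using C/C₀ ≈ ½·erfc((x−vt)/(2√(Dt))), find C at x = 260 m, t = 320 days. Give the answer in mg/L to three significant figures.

0.0818 mg/L

For a continuous step input, C/C₀ ≈ ½·erfc((x−vt)/(2√(Dt))).
vt = 0.786 × 320 = 251.52 m and 2√(Dt) = 2√(0.0562 × 320) = 8.482 m.
Argument (x−vt)/(2√(Dt)) = (260 − 251.52)/8.482 = 0.9998; ½·erfc(0.9998) = 0.07869.
C = 1.04 × 0.07869 = 0.0818 mg/L.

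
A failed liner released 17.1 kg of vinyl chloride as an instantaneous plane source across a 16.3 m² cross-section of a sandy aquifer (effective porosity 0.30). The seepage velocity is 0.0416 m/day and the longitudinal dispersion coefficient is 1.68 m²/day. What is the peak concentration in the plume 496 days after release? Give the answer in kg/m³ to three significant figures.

The peak of an instantaneous 1D plume sits at x = vt; there the Gaussian factor is 1 and C_max = M/(n_e·A·√(4πDt)), where n_e·A is the pore area the mass is dissolved in.
√(4πDt) = √(4π × 1.68 × 496) = 102.3 m, so C_max = 17.1/(0.30 × 16.3 × 102.3) = 0.0342 kg/m³.

0.0342 kg/m³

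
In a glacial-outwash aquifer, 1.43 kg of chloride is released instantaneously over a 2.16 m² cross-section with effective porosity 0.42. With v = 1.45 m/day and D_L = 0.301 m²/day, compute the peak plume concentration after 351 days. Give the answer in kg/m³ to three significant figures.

0.0433 kg/m³

The peak of an instantaneous 1D plume sits at x = vt; there the Gaussian factor is 1 and C_max = M/(n_e·A·√(4πDt)), where n_e·A is the pore area the mass is dissolved in.
√(4πDt) = √(4π × 0.301 × 351) = 36.44 m, so C_max = 1.43/(0.42 × 2.16 × 36.44) = 0.0433 kg/m³.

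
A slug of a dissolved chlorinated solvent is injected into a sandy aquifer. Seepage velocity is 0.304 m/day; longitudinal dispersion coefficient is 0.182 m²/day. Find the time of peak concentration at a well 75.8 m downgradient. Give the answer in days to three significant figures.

For the 1D instantaneous-source solution, setting ∂C/∂t = 0 at fixed x gives v²t² + 2Dt − x² = 0, so t = (√(D² + v²x²) − D)/v².
√(D² + v²x²) = √(0.182² + 0.304² × 75.8²) = 23.04; v² = 0.092416.
t = (23.04 − 0.182)/0.092416 = 247 days (vs. the pure-advection estimate x/v = 249 d).

247 days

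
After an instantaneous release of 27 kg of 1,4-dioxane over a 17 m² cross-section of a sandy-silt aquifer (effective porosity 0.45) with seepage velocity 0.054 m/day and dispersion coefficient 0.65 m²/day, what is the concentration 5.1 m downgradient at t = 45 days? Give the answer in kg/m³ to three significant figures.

For an instantaneous plane source, C(x,t) = M/(n_e·A·√(4πDt)) · exp(−(x−vt)²/(4Dt)), with n_e·A the pore (flow) area.
Plume center vt = 0.054 × 45 = 2.43 m, so the well at 5.1 m is 2.67 m downgradient of the peak.
√(4πDt) = 19.17 m, giving peak height M/(n_e·A·√(4πDt)) = 27/(0.45 × 17 × 19.17) = 0.1841 kg/m³.
(x−vt)²/(4Dt) = (2.67)²/(4 × 0.65 × 45) = 0.06093; exp(−0.06093) = 0.9409.
C = 0.1841 × 0.9409 = 0.173 kg/m³.

0.173 kg/m³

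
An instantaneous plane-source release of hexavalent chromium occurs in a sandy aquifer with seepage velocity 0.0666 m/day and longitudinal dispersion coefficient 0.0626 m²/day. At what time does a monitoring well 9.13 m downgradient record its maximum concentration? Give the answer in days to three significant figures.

124 days

For the 1D instantaneous-source solution, setting ∂C/∂t = 0 at fixed x gives v²t² + 2Dt − x² = 0, so t = (√(D² + v²x²) − D)/v².
√(D² + v²x²) = √(0.0626² + 0.0666² × 9.13²) = 0.6113; v² = 0.00443556.
t = (0.6113 − 0.0626)/0.00443556 = 124 days (vs. the pure-advection estimate x/v = 137 d).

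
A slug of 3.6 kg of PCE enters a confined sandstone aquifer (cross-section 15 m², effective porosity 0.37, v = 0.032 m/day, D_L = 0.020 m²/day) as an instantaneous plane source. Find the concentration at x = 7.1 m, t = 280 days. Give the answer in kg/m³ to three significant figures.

For an instantaneous plane source, C(x,t) = M/(n_e·A·√(4πDt)) · exp(−(x−vt)²/(4Dt)), with n_e·A the pore (flow) area.
Plume center vt = 0.032 × 280 = 8.96 m, so the well at 7.1 m is 1.86 m upgradient of the peak.
√(4πDt) = 8.389 m, giving peak height M/(n_e·A·√(4πDt)) = 3.6/(0.37 × 15 × 8.389) = 0.07732 kg/m³.
(x−vt)²/(4Dt) = (-1.86)²/(4 × 0.020 × 280) = 0.1544; exp(−0.1544) = 0.8569.
C = 0.07732 × 0.8569 = 0.0663 kg/m³.

0.0663 kg/m³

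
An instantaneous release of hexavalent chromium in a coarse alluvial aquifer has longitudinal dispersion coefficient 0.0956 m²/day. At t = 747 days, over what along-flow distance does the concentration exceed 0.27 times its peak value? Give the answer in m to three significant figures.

38.7 m

The plume is Gaussian with σ = √(2Dt) = √(2 × 0.0956 × 747) = 11.95 m.
C/C_peak = exp(−Δx²/(2σ²)) = 0.27 ⇒ Δx = σ·√(−2 ln 0.27) = 11.95 × 1.618 = 19.34 m.
Width = 2Δx = 38.7 m.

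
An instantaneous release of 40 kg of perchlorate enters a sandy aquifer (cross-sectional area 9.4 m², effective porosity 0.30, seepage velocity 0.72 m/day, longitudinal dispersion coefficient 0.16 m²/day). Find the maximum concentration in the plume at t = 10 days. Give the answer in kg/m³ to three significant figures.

The peak of an instantaneous 1D plume sits at x = vt; there the Gaussian factor is 1 and C_max = M/(n_e·A·√(4πDt)), where n_e·A is the pore area the mass is dissolved in.
√(4πDt) = √(4π × 0.16 × 10) = 4.484 m, so C_max = 40/(0.30 × 9.4 × 4.484) = 3.16 kg/m³.

3.16 kg/m³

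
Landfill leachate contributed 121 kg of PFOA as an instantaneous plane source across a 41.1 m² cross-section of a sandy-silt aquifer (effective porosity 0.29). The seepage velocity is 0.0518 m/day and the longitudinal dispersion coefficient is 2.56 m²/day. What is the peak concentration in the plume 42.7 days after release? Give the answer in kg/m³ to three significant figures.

The peak of an instantaneous 1D plume sits at x = vt; there the Gaussian factor is 1 and C_max = M/(n_e·A·√(4πDt)), where n_e·A is the pore area the mass is dissolved in.
√(4πDt) = √(4π × 2.56 × 42.7) = 37.06 m, so C_max = 121/(0.29 × 41.1 × 37.06) = 0.274 kg/m³.

0.274 kg/m³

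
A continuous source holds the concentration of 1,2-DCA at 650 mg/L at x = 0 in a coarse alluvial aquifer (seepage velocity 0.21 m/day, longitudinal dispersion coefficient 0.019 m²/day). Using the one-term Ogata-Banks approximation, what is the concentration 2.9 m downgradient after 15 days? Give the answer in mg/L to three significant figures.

For a continuous step input, C/C₀ ≈ ½·erfc((x−vt)/(2√(Dt))).
vt = 0.21 × 15 = 3.15 m and 2√(Dt) = 2√(0.019 × 15) = 1.068 m.
Argument (x−vt)/(2√(Dt)) = (2.9 − 3.15)/1.068 = -0.2341; ½·erfc(-0.2341) = 0.6297.
C = 650 × 0.6297 = 409 mg/L.

409 mg/L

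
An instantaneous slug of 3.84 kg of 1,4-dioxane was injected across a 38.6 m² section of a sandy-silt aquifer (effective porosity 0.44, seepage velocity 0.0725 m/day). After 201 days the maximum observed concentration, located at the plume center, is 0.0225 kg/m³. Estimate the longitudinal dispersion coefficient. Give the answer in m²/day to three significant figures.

0.0400 m²/day

At the plume center C_max = M/(n_e·A·√(4πDt)), so D = M²/(4πt·(n_e·A·C_max)²).
n_e·A·C_max = 0.44 × 38.6 × 0.0225 = 0.3821 kg/m.
D = 3.84²/(4π × 201 × 0.3821²) = 0.0400 m²/day.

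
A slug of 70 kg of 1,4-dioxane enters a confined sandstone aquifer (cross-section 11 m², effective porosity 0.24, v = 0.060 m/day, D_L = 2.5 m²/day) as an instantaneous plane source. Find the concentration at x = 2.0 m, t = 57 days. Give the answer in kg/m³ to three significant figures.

0.624 kg/m³

For an instantaneous plane source, C(x,t) = M/(n_e·A·√(4πDt)) · exp(−(x−vt)²/(4Dt)), with n_e·A the pore (flow) area.
Plume center vt = 0.060 × 57 = 3.42 m, so the well at 2.0 m is 1.42 m upgradient of the peak.
√(4πDt) = 42.32 m, giving peak height M/(n_e·A·√(4πDt)) = 70/(0.24 × 11 × 42.32) = 0.6265 kg/m³.
(x−vt)²/(4Dt) = (-1.42)²/(4 × 2.5 × 57) = 0.003538; exp(−0.003538) = 0.9965.
C = 0.6265 × 0.9965 = 0.624 kg/m³.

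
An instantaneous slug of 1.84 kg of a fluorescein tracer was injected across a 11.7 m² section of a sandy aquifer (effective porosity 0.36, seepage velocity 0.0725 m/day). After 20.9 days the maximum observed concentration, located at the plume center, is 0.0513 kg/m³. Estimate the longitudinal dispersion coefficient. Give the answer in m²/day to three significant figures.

0.276 m²/day

At the plume center C_max = M/(n_e·A·√(4πDt)), so D = M²/(4πt·(n_e·A·C_max)²).
n_e·A·C_max = 0.36 × 11.7 × 0.0513 = 0.2161 kg/m.
D = 1.84²/(4π × 20.9 × 0.2161²) = 0.276 m²/day.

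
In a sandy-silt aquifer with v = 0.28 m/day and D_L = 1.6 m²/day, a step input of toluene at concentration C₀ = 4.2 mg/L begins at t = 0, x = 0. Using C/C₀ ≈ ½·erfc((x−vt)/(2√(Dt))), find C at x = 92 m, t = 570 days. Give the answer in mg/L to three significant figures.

For a continuous step input, C/C₀ ≈ ½·erfc((x−vt)/(2√(Dt))).
vt = 0.28 × 570 = 159.6 m and 2√(Dt) = 2√(1.6 × 570) = 60.40 m.
Argument (x−vt)/(2√(Dt)) = (92 − 159.6)/60.40 = -1.119; ½·erfc(-1.119) = 0.9432.
C = 4.2 × 0.9432 = 3.96 mg/L.

3.96 mg/L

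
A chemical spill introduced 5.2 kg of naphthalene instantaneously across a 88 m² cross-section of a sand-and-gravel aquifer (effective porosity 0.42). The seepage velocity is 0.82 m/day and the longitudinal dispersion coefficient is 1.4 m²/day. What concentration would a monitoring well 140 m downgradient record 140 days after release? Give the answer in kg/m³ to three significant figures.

For an instantaneous plane source, C(x,t) = M/(n_e·A·√(4πDt)) · exp(−(x−vt)²/(4Dt)), with n_e·A the pore (flow) area.
Plume center vt = 0.82 × 140 = 114.8 m, so the well at 140 m is 25.2 m downgradient of the peak.
√(4πDt) = 49.63 m, giving peak height M/(n_e·A·√(4πDt)) = 5.2/(0.42 × 88 × 49.63) = 0.002835 kg/m³.
(x−vt)²/(4Dt) = (25.2)²/(4 × 1.4 × 140) = 0.8100; exp(−0.8100) = 0.4449.
C = 0.002835 × 0.4449 = 0.00126 kg/m³.

0.00126 kg/m³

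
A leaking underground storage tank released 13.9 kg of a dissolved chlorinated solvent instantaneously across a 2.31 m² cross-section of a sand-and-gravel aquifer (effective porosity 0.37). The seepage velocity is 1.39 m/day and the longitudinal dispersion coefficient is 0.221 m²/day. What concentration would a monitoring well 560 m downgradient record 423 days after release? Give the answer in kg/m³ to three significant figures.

For an instantaneous plane source, C(x,t) = M/(n_e·A·√(4πDt)) · exp(−(x−vt)²/(4Dt)), with n_e·A the pore (flow) area.
Plume center vt = 1.39 × 423 = 587.97 m, so the well at 560 m is 27.97 m upgradient of the peak.
√(4πDt) = 34.27 m, giving peak height M/(n_e·A·√(4πDt)) = 13.9/(0.37 × 2.31 × 34.27) = 0.4746 kg/m³.
(x−vt)²/(4Dt) = (-27.97)²/(4 × 0.221 × 423) = 2.092; exp(−2.092) = 0.1234.
C = 0.4746 × 0.1234 = 0.0586 kg/m³.

0.0586 kg/m³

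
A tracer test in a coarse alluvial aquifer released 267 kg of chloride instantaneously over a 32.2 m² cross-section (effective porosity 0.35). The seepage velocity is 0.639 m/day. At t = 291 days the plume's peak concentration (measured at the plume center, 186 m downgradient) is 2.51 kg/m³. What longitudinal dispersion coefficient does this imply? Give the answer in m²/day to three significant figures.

At the plume center C_max = M/(n_e·A·√(4πDt)), so D = M²/(4πt·(n_e·A·C_max)²).
n_e·A·C_max = 0.35 × 32.2 × 2.51 = 28.29 kg/m.
D = 267²/(4π × 291 × 28.29²) = 0.0244 m²/day.

0.0244 m²/day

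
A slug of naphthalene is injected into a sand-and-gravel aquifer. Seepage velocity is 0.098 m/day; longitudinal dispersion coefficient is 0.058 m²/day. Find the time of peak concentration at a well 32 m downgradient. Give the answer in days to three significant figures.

321 days

For the 1D instantaneous-source solution, setting ∂C/∂t = 0 at fixed x gives v²t² + 2Dt − x² = 0, so t = (√(D² + v²x²) − D)/v².
√(D² + v²x²) = √(0.058² + 0.098² × 32²) = 3.137; v² = 0.009604.
t = (3.137 − 0.058)/0.009604 = 321 days (vs. the pure-advection estimate x/v = 327 d).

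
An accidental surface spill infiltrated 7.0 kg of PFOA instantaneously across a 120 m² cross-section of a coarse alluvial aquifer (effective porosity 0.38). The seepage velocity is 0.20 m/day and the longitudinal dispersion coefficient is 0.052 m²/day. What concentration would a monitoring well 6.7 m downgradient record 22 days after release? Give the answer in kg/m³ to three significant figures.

For an instantaneous plane source, C(x,t) = M/(n_e·A·√(4πDt)) · exp(−(x−vt)²/(4Dt)), with n_e·A the pore (flow) area.
Plume center vt = 0.20 × 22 = 4.4 m, so the well at 6.7 m is 2.3 m downgradient of the peak.
√(4πDt) = 3.792 m, giving peak height M/(n_e·A·√(4πDt)) = 7.0/(0.38 × 120 × 3.792) = 0.04048 kg/m³.
(x−vt)²/(4Dt) = (2.3)²/(4 × 0.052 × 22) = 1.156; exp(−1.156) = 0.3147.
C = 0.04048 × 0.3147 = 0.0127 kg/m³.

0.0127 kg/m³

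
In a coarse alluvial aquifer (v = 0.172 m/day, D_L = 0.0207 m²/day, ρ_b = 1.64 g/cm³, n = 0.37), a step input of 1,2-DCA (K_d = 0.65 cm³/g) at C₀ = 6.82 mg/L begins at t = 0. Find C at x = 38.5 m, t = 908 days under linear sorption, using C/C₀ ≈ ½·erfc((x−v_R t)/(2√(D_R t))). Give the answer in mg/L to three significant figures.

Retardation factor R = 1 + ρ_b·K_d/n = 1 + 1.64 × 0.65/0.37 = 3.881.
Sorption retards both mechanisms: v_R = v/R = 0.04432 m/day, D_R = D/R = 0.005334 m²/day.
v_R·t = 0.04432 × 908 = 40.24256 m; 2√(D_R t) = 4.401 m; argument = (38.5 − 40.24256)/4.401 = -0.3959.
C = C₀ × ½·erfc(-0.3959) = 6.82 × 0.7122 = 4.86 mg/L.

4.86 mg/L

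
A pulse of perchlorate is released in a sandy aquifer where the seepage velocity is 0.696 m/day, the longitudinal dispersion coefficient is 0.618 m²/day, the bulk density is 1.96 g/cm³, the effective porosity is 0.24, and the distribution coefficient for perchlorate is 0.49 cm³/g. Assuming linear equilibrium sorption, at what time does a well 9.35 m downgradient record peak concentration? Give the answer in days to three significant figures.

Retardation factor R = 1 + ρ_b·K_d/n = 1 + 1.96 × 0.49/0.24 = 5.002.
Sorption retards both mechanisms: v_R = v/R = 0.1391 m/day, D_R = D/R = 0.1236 m²/day.
Peak time from v_R²t² + 2D_R t − x² = 0: t = (√(D_R² + v_R²x²) − D_R)/v_R².
√(D_R² + v_R²x²) = √(0.1236² + 0.1391² × 9.35²) = 1.306; v_R² = 0.01935.
t = (1.306 − 0.1236)/0.01935 = 61.1 days.

61.1 days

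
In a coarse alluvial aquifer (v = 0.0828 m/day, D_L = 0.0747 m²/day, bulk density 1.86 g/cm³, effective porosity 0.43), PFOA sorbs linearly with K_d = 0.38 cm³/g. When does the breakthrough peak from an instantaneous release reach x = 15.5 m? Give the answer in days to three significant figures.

Retardation factor R = 1 + ρ_b·K_d/n = 1 + 1.86 × 0.38/0.43 = 2.644.
Sorption retards both mechanisms: v_R = v/R = 0.03132 m/day, D_R = D/R = 0.02825 m²/day.
Peak time from v_R²t² + 2D_R t − x² = 0: t = (√(D_R² + v_R²x²) − D_R)/v_R².
√(D_R² + v_R²x²) = √(0.02825² + 0.03132² × 15.5²) = 0.4863; v_R² = 0.0009809.
t = (0.4863 − 0.02825)/0.0009809 = 467 days.

467 days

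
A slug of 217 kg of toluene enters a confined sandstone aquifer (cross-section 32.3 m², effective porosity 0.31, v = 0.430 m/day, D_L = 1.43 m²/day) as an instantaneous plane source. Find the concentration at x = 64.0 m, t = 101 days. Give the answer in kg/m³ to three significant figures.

For an instantaneous plane source, C(x,t) = M/(n_e·A·√(4πDt)) · exp(−(x−vt)²/(4Dt)), with n_e·A the pore (flow) area.
Plume center vt = 0.430 × 101 = 43.43 m, so the well at 64.0 m is 20.57 m downgradient of the peak.
√(4πDt) = 42.60 m, giving peak height M/(n_e·A·√(4πDt)) = 217/(0.31 × 32.3 × 42.60) = 0.5087 kg/m³.
(x−vt)²/(4Dt) = (20.57)²/(4 × 1.43 × 101) = 0.7324; exp(−0.7324) = 0.4808.
C = 0.5087 × 0.4808 = 0.245 kg/m³.

0.245 kg/m³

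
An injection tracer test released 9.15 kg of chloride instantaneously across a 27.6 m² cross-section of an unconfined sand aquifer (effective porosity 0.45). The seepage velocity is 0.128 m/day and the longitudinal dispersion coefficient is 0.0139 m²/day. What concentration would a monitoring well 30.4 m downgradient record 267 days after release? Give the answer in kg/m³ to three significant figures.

0.0413 kg/m³

For an instantaneous plane source, C(x,t) = M/(n_e·A·√(4πDt)) · exp(−(x−vt)²/(4Dt)), with n_e·A the pore (flow) area.
Plume center vt = 0.128 × 267 = 34.176 m, so the well at 30.4 m is 3.776 m upgradient of the peak.
√(4πDt) = 6.829 m, giving peak height M/(n_e·A·√(4πDt)) = 9.15/(0.45 × 27.6 × 6.829) = 0.1079 kg/m³.
(x−vt)²/(4Dt) = (-3.776)²/(4 × 0.0139 × 267) = 0.9605; exp(−0.9605) = 0.3827.
C = 0.1079 × 0.3827 = 0.0413 kg/m³.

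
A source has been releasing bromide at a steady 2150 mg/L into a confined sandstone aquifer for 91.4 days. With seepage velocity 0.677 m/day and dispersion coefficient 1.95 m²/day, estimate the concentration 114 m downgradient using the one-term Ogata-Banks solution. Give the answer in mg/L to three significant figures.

6.20 mg/L

For a continuous step input, C/C₀ ≈ ½·erfc((x−vt)/(2√(Dt))).
vt = 0.677 × 91.4 = 61.8778 m and 2√(Dt) = 2√(1.95 × 91.4) = 26.70 m.
Argument (x−vt)/(2√(Dt)) = (114 − 61.8778)/26.70 = 1.952; ½·erfc(1.952) = 0.002885.
C = 2150 × 0.002885 = 6.20 mg/L.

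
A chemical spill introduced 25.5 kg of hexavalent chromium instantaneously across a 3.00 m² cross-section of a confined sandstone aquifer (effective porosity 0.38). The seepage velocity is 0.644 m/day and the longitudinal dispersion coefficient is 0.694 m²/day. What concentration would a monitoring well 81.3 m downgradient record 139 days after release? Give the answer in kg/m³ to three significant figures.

0.539 kg/m³

For an instantaneous plane source, C(x,t) = M/(n_e·A·√(4πDt)) · exp(−(x−vt)²/(4Dt)), with n_e·A the pore (flow) area.
Plume center vt = 0.644 × 139 = 89.516 m, so the well at 81.3 m is 8.216 m upgradient of the peak.
√(4πDt) = 34.82 m, giving peak height M/(n_e·A·√(4πDt)) = 25.5/(0.38 × 3.00 × 34.82) = 0.6424 kg/m³.
(x−vt)²/(4Dt) = (-8.216)²/(4 × 0.694 × 139) = 0.1749; exp(−0.1749) = 0.8395.
C = 0.6424 × 0.8395 = 0.539 kg/m³.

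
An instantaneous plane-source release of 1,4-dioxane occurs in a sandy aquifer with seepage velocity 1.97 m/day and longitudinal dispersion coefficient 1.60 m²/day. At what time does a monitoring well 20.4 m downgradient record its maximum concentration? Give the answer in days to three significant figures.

For the 1D instantaneous-source solution, setting ∂C/∂t = 0 at fixed x gives v²t² + 2Dt − x² = 0, so t = (√(D² + v²x²) − D)/v².
√(D² + v²x²) = √(1.60² + 1.97² × 20.4²) = 40.22; v² = 3.8809.
t = (40.22 − 1.60)/3.8809 = 9.95 days (vs. the pure-advection estimate x/v = 10.4 d).

9.95 days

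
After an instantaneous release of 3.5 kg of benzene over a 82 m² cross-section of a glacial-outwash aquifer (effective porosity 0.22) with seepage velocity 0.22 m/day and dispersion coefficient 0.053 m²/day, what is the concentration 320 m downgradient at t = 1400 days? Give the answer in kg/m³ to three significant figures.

For an instantaneous plane source, C(x,t) = M/(n_e·A·√(4πDt)) · exp(−(x−vt)²/(4Dt)), with n_e·A the pore (flow) area.
Plume center vt = 0.22 × 1400 = 308 m, so the well at 320 m is 12 m downgradient of the peak.
√(4πDt) = 30.54 m, giving peak height M/(n_e·A·√(4πDt)) = 3.5/(0.22 × 82 × 30.54) = 0.006353 kg/m³.
(x−vt)²/(4Dt) = (12)²/(4 × 0.053 × 1400) = 0.4852; exp(−0.4852) = 0.6156.
C = 0.006353 × 0.6156 = 0.00391 kg/m³.

0.00391 kg/m³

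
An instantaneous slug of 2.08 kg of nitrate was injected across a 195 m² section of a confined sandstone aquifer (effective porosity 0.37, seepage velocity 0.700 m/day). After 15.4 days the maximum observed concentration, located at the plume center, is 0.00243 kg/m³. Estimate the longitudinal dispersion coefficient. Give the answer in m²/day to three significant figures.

At the plume center C_max = M/(n_e·A·√(4πDt)), so D = M²/(4πt·(n_e·A·C_max)²).
n_e·A·C_max = 0.37 × 195 × 0.00243 = 0.1753 kg/m.
D = 2.08²/(4π × 15.4 × 0.1753²) = 0.727 m²/day.

0.727 m²/day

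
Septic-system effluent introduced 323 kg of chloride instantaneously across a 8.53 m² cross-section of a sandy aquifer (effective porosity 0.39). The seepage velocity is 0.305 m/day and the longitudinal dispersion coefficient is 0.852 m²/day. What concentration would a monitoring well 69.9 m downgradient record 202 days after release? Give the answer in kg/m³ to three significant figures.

1.89 kg/m³

For an instantaneous plane source, C(x,t) = M/(n_e·A·√(4πDt)) · exp(−(x−vt)²/(4Dt)), with n_e·A the pore (flow) area.
Plume center vt = 0.305 × 202 = 61.61 m, so the well at 69.9 m is 8.29 m downgradient of the peak.
√(4πDt) = 46.51 m, giving peak height M/(n_e·A·√(4πDt)) = 323/(0.39 × 8.53 × 46.51) = 2.088 kg/m³.
(x−vt)²/(4Dt) = (8.29)²/(4 × 0.852 × 202) = 0.09983; exp(−0.09983) = 0.9050.
C = 2.088 × 0.9050 = 1.89 kg/m³.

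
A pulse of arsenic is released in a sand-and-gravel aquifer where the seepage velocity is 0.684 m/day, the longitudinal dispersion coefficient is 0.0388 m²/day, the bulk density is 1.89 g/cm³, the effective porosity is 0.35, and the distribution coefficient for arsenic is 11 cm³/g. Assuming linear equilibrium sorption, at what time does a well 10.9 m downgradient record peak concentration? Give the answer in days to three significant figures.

958 days

Retardation factor R = 1 + ρ_b·K_d/n = 1 + 1.89 × 11/0.35 = 60.40.
Sorption retards both mechanisms: v_R = v/R = 0.01132 m/day, D_R = D/R = 0.0006424 m²/day.
Peak time from v_R²t² + 2D_R t − x² = 0: t = (√(D_R² + v_R²x²) − D_R)/v_R².
√(D_R² + v_R²x²) = √(0.0006424² + 0.01132² × 10.9²) = 0.1234; v_R² = 0.0001281.
t = (0.1234 − 0.0006424)/0.0001281 = 958 days.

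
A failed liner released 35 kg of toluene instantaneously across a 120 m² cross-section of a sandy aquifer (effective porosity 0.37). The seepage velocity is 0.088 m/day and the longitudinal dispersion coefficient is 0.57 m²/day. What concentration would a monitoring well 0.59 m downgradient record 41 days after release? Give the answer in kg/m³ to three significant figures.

0.0417 kg/m³

For an instantaneous plane source, C(x,t) = M/(n_e·A·√(4πDt)) · exp(−(x−vt)²/(4Dt)), with n_e·A the pore (flow) area.
Plume center vt = 0.088 × 41 = 3.608 m, so the well at 0.59 m is 3.018 m upgradient of the peak.
√(4πDt) = 17.14 m, giving peak height M/(n_e·A·√(4πDt)) = 35/(0.37 × 120 × 17.14) = 0.04599 kg/m³.
(x−vt)²/(4Dt) = (-3.018)²/(4 × 0.57 × 41) = 0.09744; exp(−0.09744) = 0.9072.
C = 0.04599 × 0.9072 = 0.0417 kg/m³.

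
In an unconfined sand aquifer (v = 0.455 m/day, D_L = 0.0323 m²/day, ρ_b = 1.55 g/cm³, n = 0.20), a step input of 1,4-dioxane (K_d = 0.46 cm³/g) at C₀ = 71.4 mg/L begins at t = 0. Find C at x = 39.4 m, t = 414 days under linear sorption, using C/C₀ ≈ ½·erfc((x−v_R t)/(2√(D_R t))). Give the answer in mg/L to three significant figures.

Retardation factor R = 1 + ρ_b·K_d/n = 1 + 1.55 × 0.46/0.20 = 4.565.
Sorption retards both mechanisms: v_R = v/R = 0.09967 m/day, D_R = D/R = 0.007076 m²/day.
v_R·t = 0.09967 × 414 = 41.26338 m; 2√(D_R t) = 3.423 m; argument = (39.4 − 41.26338)/3.423 = -0.5444.
C = C₀ × ½·erfc(-0.5444) = 71.4 × 0.7793 = 55.6 mg/L.

55.6 mg/L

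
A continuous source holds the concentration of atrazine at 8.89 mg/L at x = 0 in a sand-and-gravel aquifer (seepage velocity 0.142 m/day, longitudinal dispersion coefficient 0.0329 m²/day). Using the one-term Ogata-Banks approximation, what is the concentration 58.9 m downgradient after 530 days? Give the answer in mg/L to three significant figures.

8.87 mg/L

For a continuous step input, C/C₀ ≈ ½·erfc((x−vt)/(2√(Dt))).
vt = 0.142 × 530 = 75.26 m and 2√(Dt) = 2√(0.0329 × 530) = 8.352 m.
Argument (x−vt)/(2√(Dt)) = (58.9 − 75.26)/8.352 = -1.959; ½·erfc(-1.959) = 0.9972.
C = 8.89 × 0.9972 = 8.87 mg/L.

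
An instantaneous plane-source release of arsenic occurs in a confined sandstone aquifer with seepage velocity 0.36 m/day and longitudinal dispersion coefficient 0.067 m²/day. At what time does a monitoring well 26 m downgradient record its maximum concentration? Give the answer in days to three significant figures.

71.7 days

For the 1D instantaneous-source solution, setting ∂C/∂t = 0 at fixed x gives v²t² + 2Dt − x² = 0, so t = (√(D² + v²x²) − D)/v².
√(D² + v²x²) = √(0.067² + 0.36² × 26²) = 9.360; v² = 0.1296.
t = (9.360 − 0.067)/0.1296 = 71.7 days (vs. the pure-advection estimate x/v = 72.2 d).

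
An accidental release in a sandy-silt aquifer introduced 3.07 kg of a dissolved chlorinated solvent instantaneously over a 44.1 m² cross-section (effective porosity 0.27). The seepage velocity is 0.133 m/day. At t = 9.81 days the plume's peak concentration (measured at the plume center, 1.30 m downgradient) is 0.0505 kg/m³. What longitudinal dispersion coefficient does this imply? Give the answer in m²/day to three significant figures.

At the plume center C_max = M/(n_e·A·√(4πDt)), so D = M²/(4πt·(n_e·A·C_max)²).
n_e·A·C_max = 0.27 × 44.1 × 0.0505 = 0.6013 kg/m.
D = 3.07²/(4π × 9.81 × 0.6013²) = 0.211 m²/day.

0.211 m²/day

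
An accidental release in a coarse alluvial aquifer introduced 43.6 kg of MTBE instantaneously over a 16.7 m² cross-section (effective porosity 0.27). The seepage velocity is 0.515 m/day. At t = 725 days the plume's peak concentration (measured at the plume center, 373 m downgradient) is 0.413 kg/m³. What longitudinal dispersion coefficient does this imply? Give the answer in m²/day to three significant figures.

0.0602 m²/day

At the plume center C_max = M/(n_e·A·√(4πDt)), so D = M²/(4πt·(n_e·A·C_max)²).
n_e·A·C_max = 0.27 × 16.7 × 0.413 = 1.862 kg/m.
D = 43.6²/(4π × 725 × 1.862²) = 0.0602 m²/day.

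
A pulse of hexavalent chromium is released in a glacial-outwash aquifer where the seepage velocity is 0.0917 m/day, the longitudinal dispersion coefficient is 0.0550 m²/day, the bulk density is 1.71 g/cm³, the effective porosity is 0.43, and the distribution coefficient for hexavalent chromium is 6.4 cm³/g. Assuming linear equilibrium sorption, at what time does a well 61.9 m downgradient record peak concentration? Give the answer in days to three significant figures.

Retardation factor R = 1 + ρ_b·K_d/n = 1 + 1.71 × 6.4/0.43 = 26.45.
Sorption retards both mechanisms: v_R = v/R = 0.003467 m/day, D_R = D/R = 0.002079 m²/day.
Peak time from v_R²t² + 2D_R t − x² = 0: t = (√(D_R² + v_R²x²) − D_R)/v_R².
√(D_R² + v_R²x²) = √(0.002079² + 0.003467² × 61.9²) = 0.2146; v_R² = 1.202e-05.
t = (0.2146 − 0.002079)/1.202e-05 = 17700 days.

17700 days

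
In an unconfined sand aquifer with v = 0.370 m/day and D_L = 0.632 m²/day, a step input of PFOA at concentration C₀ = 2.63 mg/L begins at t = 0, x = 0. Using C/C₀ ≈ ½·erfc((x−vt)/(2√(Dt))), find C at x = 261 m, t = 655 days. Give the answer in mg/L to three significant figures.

For a continuous step input, C/C₀ ≈ ½·erfc((x−vt)/(2√(Dt))).
vt = 0.370 × 655 = 242.35 m and 2√(Dt) = 2√(0.632 × 655) = 40.69 m.
Argument (x−vt)/(2√(Dt)) = (261 − 242.35)/40.69 = 0.4583; ½·erfc(0.4583) = 0.2584.
C = 2.63 × 0.2584 = 0.680 mg/L.

0.680 mg/L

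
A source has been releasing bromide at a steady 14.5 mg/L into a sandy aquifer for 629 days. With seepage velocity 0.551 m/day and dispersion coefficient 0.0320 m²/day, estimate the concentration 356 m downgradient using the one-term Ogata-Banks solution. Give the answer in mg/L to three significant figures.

0.997 mg/L

For a continuous step input, C/C₀ ≈ ½·erfc((x−vt)/(2√(Dt))).
vt = 0.551 × 629 = 346.579 m and 2√(Dt) = 2√(0.0320 × 629) = 8.973 m.
Argument (x−vt)/(2√(Dt)) = (356 − 346.579)/8.973 = 1.050; ½·erfc(1.050) = 0.06878.
C = 14.5 × 0.06878 = 0.997 mg/L.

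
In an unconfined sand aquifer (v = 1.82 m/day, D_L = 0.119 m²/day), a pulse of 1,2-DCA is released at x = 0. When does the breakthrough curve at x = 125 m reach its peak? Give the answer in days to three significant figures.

68.6 days

For the 1D instantaneous-source solution, setting ∂C/∂t = 0 at fixed x gives v²t² + 2Dt − x² = 0, so t = (√(D² + v²x²) − D)/v².
√(D² + v²x²) = √(0.119² + 1.82² × 125²) = 227.5; v² = 3.3124.
t = (227.5 − 0.119)/3.3124 = 68.6 days (vs. the pure-advection estimate x/v = 68.7 d).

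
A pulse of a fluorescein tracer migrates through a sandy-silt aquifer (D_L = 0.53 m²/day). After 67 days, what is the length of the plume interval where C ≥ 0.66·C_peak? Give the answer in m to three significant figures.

The plume is Gaussian with σ = √(2Dt) = √(2 × 0.53 × 67) = 8.427 m.
C/C_peak = exp(−Δx²/(2σ²)) = 0.66 ⇒ Δx = σ·√(−2 ln 0.66) = 8.427 × 0.9116 = 7.682 m.
Width = 2Δx = 15.4 m.

15.4 m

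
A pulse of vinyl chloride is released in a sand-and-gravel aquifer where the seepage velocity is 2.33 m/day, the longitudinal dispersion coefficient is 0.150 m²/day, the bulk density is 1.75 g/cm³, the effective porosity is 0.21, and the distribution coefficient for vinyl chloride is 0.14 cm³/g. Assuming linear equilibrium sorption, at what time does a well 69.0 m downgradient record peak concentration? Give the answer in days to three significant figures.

Retardation factor R = 1 + ρ_b·K_d/n = 1 + 1.75 × 0.14/0.21 = 2.167.
Sorption retards both mechanisms: v_R = v/R = 1.075 m/day, D_R = D/R = 0.06922 m²/day.
Peak time from v_R²t² + 2D_R t − x² = 0: t = (√(D_R² + v_R²x²) − D_R)/v_R².
√(D_R² + v_R²x²) = √(0.06922² + 1.075² × 69.0²) = 74.18; v_R² = 1.156.
t = (74.18 − 0.06922)/1.156 = 64.1 days.

64.1 days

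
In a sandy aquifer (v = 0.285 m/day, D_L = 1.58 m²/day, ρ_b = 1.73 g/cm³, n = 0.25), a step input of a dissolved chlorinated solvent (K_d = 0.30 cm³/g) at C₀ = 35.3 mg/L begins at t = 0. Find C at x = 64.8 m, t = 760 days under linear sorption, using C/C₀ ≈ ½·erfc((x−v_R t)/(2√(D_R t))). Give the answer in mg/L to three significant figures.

20.5 mg/L

Retardation factor R = 1 + ρ_b·K_d/n = 1 + 1.73 × 0.30/0.25 = 3.076.
Sorption retards both mechanisms: v_R = v/R = 0.09265 m/day, D_R = D/R = 0.5137 m²/day.
v_R·t = 0.09265 × 760 = 70.414 m; 2√(D_R t) = 39.52 m; argument = (64.8 − 70.414)/39.52 = -0.1421.
C = C₀ × ½·erfc(-0.1421) = 35.3 × 0.5796 = 20.5 mg/L.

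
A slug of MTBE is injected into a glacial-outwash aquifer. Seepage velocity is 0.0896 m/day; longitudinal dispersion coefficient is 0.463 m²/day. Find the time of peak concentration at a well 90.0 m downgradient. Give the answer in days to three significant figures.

948 days

For the 1D instantaneous-source solution, setting ∂C/∂t = 0 at fixed x gives v²t² + 2Dt − x² = 0, so t = (√(D² + v²x²) − D)/v².
√(D² + v²x²) = √(0.463² + 0.0896² × 90.0²) = 8.077; v² = 0.00802816.
t = (8.077 − 0.463)/0.00802816 = 948 days (vs. the pure-advection estimate x/v = 1000 d).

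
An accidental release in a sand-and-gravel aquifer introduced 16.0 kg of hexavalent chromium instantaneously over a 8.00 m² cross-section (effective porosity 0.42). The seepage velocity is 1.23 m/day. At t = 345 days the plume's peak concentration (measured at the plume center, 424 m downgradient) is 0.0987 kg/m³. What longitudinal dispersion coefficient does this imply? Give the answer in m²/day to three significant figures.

At the plume center C_max = M/(n_e·A·√(4πDt)), so D = M²/(4πt·(n_e·A·C_max)²).
n_e·A·C_max = 0.42 × 8.00 × 0.0987 = 0.3316 kg/m.
D = 16.0²/(4π × 345 × 0.3316²) = 0.537 m²/day.

0.537 m²/day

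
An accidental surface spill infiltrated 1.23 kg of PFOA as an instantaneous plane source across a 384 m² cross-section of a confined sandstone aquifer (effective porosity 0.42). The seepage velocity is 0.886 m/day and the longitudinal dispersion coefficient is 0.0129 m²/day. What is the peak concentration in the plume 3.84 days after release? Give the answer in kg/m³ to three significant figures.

0.00967 kg/m³

The peak of an instantaneous 1D plume sits at x = vt; there the Gaussian factor is 1 and C_max = M/(n_e·A·√(4πDt)), where n_e·A is the pore area the mass is dissolved in.
√(4πDt) = √(4π × 0.0129 × 3.84) = 0.7890 m, so C_max = 1.23/(0.42 × 384 × 0.7890) = 0.00967 kg/m³.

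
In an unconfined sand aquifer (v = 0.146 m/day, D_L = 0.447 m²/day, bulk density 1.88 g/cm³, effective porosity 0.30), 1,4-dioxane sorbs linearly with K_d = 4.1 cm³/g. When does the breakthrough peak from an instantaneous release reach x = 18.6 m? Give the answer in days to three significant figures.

Retardation factor R = 1 + ρ_b·K_d/n = 1 + 1.88 × 4.1/0.30 = 26.69.
Sorption retards both mechanisms: v_R = v/R = 0.005470 m/day, D_R = D/R = 0.01675 m²/day.
Peak time from v_R²t² + 2D_R t − x² = 0: t = (√(D_R² + v_R²x²) − D_R)/v_R².
√(D_R² + v_R²x²) = √(0.01675² + 0.005470² × 18.6²) = 0.1031; v_R² = 2.992e-05.
t = (0.1031 − 0.01675)/2.992e-05 = 2890 days.

2890 days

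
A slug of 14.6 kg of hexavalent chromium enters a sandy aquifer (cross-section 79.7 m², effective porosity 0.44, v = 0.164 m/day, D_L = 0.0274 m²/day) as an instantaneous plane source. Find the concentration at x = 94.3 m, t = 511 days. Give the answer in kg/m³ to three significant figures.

0.00439 kg/m³

For an instantaneous plane source, C(x,t) = M/(n_e·A·√(4πDt)) · exp(−(x−vt)²/(4Dt)), with n_e·A the pore (flow) area.
Plume center vt = 0.164 × 511 = 83.804 m, so the well at 94.3 m is 10.496 m downgradient of the peak.
√(4πDt) = 13.26 m, giving peak height M/(n_e·A·√(4πDt)) = 14.6/(0.44 × 79.7 × 13.26) = 0.03140 kg/m³.
(x−vt)²/(4Dt) = (10.496)²/(4 × 0.0274 × 511) = 1.967; exp(−1.967) = 0.1399.
C = 0.03140 × 0.1399 = 0.00439 kg/m³.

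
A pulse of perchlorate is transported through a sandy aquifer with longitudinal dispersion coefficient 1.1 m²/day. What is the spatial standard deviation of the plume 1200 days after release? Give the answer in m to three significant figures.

51.4 m

Dispersive spreading gives a Gaussian with σ² = 2Dt; advection only shifts the center.
σ = √(2 × 1.1 × 1200) = 51.4 m.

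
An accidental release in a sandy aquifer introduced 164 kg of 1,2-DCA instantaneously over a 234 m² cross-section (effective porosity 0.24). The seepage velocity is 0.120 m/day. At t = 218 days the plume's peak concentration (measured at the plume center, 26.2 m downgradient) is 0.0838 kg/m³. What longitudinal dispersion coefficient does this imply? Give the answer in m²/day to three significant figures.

At the plume center C_max = M/(n_e·A·√(4πDt)), so D = M²/(4πt·(n_e·A·C_max)²).
n_e·A·C_max = 0.24 × 234 × 0.0838 = 4.706 kg/m.
D = 164²/(4π × 218 × 4.706²) = 0.443 m²/day.

0.443 m²/day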